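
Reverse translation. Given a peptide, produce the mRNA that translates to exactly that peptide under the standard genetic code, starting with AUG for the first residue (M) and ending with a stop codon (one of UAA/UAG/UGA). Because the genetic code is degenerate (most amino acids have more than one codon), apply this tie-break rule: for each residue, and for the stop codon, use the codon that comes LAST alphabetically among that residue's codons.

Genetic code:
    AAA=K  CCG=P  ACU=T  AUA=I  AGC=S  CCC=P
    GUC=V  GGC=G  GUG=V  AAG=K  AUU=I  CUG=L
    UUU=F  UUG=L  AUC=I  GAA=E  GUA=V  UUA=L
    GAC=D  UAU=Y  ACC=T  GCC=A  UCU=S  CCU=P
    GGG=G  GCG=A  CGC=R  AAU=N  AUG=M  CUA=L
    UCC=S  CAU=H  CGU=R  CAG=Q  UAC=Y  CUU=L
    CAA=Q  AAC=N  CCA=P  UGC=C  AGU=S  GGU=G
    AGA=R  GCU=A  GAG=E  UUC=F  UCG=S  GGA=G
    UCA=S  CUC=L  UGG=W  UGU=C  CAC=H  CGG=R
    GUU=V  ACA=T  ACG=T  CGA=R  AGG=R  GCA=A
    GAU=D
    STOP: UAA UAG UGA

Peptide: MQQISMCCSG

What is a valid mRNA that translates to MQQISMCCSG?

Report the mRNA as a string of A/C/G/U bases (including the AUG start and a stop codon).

Answer: mRNA: AUGCAGCAGAUUUCUAUGUGUUGUUCUGGUUGA

Derivation:
residue 1: M -> AUG (start codon)
residue 2: Q codons sorted = CAA,CAG -> pick last = CAG
residue 3: Q codons sorted = CAA,CAG -> pick last = CAG
residue 4: I codons sorted = AUA,AUC,AUU -> pick last = AUU
residue 5: S codons sorted = AGC,AGU,UCA,UCC,UCG,UCU -> pick last = UCU
residue 6: M -> AUG (only codon)
residue 7: C codons sorted = UGC,UGU -> pick last = UGU
residue 8: C codons sorted = UGC,UGU -> pick last = UGU
residue 9: S codons sorted = AGC,AGU,UCA,UCC,UCG,UCU -> pick last = UCU
residue 10: G codons sorted = GGA,GGC,GGG,GGU -> pick last = GGU
terminator: stop codons sorted = UAA,UAG,UGA -> pick last = UGA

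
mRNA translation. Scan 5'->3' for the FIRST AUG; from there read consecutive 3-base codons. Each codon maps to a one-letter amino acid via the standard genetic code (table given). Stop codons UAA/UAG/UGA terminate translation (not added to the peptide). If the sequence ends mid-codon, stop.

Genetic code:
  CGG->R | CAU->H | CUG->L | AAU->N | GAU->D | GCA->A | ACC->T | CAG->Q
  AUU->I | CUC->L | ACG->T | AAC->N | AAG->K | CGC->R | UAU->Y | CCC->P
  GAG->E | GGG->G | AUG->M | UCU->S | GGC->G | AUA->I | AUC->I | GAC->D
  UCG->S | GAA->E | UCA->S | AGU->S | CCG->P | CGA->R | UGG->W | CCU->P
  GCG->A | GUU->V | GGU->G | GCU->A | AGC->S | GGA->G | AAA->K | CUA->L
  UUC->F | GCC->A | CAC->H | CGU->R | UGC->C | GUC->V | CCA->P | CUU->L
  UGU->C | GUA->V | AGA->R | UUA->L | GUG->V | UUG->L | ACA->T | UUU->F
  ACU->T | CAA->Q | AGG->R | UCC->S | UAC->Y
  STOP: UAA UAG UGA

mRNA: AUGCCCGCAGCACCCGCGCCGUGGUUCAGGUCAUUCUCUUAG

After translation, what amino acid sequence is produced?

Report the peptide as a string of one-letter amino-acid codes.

start AUG at pos 0
pos 0: AUG -> M; peptide=M
pos 3: CCC -> P; peptide=MP
pos 6: GCA -> A; peptide=MPA
pos 9: GCA -> A; peptide=MPAA
pos 12: CCC -> P; peptide=MPAAP
pos 15: GCG -> A; peptide=MPAAPA
pos 18: CCG -> P; peptide=MPAAPAP
pos 21: UGG -> W; peptide=MPAAPAPW
pos 24: UUC -> F; peptide=MPAAPAPWF
pos 27: AGG -> R; peptide=MPAAPAPWFR
pos 30: UCA -> S; peptide=MPAAPAPWFRS
pos 33: UUC -> F; peptide=MPAAPAPWFRSF
pos 36: UCU -> S; peptide=MPAAPAPWFRSFS
pos 39: UAG -> STOP

Answer: MPAAPAPWFRSFS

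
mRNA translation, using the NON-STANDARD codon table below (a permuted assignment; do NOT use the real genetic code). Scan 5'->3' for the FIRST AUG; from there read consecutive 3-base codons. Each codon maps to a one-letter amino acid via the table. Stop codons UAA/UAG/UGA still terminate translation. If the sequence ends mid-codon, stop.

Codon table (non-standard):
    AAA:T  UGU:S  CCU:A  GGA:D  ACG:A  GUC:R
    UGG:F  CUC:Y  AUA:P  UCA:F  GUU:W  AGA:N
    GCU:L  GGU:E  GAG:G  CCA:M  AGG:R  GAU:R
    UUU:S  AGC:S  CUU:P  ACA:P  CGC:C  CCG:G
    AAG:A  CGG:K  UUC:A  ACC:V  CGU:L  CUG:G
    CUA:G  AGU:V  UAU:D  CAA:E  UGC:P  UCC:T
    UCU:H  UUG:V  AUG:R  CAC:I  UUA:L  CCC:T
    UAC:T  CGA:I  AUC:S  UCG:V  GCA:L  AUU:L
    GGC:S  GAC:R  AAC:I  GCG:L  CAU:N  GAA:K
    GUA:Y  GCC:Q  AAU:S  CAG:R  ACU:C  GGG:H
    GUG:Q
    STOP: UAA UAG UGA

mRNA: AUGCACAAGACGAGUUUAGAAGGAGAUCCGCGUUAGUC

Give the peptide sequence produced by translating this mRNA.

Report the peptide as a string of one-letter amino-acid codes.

start AUG at pos 0
pos 0: AUG -> R; peptide=R
pos 3: CAC -> I; peptide=RI
pos 6: AAG -> A; peptide=RIA
pos 9: ACG -> A; peptide=RIAA
pos 12: AGU -> V; peptide=RIAAV
pos 15: UUA -> L; peptide=RIAAVL
pos 18: GAA -> K; peptide=RIAAVLK
pos 21: GGA -> D; peptide=RIAAVLKD
pos 24: GAU -> R; peptide=RIAAVLKDR
pos 27: CCG -> G; peptide=RIAAVLKDRG
pos 30: CGU -> L; peptide=RIAAVLKDRGL
pos 33: UAG -> STOP

Answer: RIAAVLKDRGL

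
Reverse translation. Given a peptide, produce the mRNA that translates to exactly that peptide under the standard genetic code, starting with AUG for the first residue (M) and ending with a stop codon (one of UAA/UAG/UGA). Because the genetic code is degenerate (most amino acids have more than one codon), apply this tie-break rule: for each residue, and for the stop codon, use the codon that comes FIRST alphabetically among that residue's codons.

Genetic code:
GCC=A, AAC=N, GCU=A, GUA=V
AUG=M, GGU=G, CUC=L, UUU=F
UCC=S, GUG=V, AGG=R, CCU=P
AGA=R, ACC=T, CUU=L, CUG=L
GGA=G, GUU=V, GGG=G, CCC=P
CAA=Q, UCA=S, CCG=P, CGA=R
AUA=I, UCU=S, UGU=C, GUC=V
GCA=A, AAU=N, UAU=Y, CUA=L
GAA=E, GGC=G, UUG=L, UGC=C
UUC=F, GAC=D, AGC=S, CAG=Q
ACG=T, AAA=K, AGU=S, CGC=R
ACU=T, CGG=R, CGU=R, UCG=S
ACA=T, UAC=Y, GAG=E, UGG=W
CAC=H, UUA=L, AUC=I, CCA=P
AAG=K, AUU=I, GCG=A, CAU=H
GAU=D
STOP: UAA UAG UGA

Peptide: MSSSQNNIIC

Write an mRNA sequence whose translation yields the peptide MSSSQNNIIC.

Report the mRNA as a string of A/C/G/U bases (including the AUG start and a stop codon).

Answer: mRNA: AUGAGCAGCAGCCAAAACAACAUAAUAUGCUAA

Derivation:
residue 1: M -> AUG (start codon)
residue 2: S codons sorted = AGC,AGU,UCA,UCC,UCG,UCU -> pick first = AGC
residue 3: S codons sorted = AGC,AGU,UCA,UCC,UCG,UCU -> pick first = AGC
residue 4: S codons sorted = AGC,AGU,UCA,UCC,UCG,UCU -> pick first = AGC
residue 5: Q codons sorted = CAA,CAG -> pick first = CAA
residue 6: N codons sorted = AAC,AAU -> pick first = AAC
residue 7: N codons sorted = AAC,AAU -> pick first = AAC
residue 8: I codons sorted = AUA,AUC,AUU -> pick first = AUA
residue 9: I codons sorted = AUA,AUC,AUU -> pick first = AUA
residue 10: C codons sorted = UGC,UGU -> pick first = UGC
terminator: stop codons sorted = UAA,UAG,UGA -> pick first = UAA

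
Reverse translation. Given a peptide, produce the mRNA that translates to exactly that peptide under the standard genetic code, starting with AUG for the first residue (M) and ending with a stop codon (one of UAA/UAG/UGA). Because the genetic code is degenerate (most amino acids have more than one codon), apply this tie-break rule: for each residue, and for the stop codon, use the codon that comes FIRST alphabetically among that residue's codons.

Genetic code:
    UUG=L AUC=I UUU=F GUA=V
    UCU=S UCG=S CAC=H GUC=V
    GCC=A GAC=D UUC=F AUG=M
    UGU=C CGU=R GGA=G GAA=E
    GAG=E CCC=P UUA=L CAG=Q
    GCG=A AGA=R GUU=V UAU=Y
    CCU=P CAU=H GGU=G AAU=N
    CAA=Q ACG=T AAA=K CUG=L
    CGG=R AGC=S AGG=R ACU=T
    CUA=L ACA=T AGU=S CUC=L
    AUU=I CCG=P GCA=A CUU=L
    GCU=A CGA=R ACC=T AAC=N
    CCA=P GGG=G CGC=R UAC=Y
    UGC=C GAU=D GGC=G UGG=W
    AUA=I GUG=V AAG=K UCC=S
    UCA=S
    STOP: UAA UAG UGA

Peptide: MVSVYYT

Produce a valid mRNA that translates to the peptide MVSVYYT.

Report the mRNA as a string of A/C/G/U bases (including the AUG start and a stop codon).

residue 1: M -> AUG (start codon)
residue 2: V codons sorted = GUA,GUC,GUG,GUU -> pick first = GUA
residue 3: S codons sorted = AGC,AGU,UCA,UCC,UCG,UCU -> pick first = AGC
residue 4: V codons sorted = GUA,GUC,GUG,GUU -> pick first = GUA
residue 5: Y codons sorted = UAC,UAU -> pick first = UAC
residue 6: Y codons sorted = UAC,UAU -> pick first = UAC
residue 7: T codons sorted = ACA,ACC,ACG,ACU -> pick first = ACA
terminator: stop codons sorted = UAA,UAG,UGA -> pick first = UAA

Answer: mRNA: AUGGUAAGCGUAUACUACACAUAA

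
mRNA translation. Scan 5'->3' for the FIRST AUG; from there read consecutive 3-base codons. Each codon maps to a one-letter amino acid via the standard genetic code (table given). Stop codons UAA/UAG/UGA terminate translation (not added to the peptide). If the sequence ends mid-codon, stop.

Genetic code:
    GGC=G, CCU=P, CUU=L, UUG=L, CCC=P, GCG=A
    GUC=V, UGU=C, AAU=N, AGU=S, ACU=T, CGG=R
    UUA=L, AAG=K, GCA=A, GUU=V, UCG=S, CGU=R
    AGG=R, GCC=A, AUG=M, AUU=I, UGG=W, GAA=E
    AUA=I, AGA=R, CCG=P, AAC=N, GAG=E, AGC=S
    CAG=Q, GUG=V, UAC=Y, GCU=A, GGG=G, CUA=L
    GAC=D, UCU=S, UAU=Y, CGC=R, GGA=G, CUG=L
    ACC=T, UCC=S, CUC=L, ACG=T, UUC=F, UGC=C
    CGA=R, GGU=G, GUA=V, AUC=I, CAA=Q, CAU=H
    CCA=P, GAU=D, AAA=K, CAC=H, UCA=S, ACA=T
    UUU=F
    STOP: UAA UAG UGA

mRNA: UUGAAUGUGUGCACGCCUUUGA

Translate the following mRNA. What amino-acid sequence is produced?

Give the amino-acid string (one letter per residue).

start AUG at pos 4
pos 4: AUG -> M; peptide=M
pos 7: UGU -> C; peptide=MC
pos 10: GCA -> A; peptide=MCA
pos 13: CGC -> R; peptide=MCAR
pos 16: CUU -> L; peptide=MCARL
pos 19: UGA -> STOP

Answer: MCARL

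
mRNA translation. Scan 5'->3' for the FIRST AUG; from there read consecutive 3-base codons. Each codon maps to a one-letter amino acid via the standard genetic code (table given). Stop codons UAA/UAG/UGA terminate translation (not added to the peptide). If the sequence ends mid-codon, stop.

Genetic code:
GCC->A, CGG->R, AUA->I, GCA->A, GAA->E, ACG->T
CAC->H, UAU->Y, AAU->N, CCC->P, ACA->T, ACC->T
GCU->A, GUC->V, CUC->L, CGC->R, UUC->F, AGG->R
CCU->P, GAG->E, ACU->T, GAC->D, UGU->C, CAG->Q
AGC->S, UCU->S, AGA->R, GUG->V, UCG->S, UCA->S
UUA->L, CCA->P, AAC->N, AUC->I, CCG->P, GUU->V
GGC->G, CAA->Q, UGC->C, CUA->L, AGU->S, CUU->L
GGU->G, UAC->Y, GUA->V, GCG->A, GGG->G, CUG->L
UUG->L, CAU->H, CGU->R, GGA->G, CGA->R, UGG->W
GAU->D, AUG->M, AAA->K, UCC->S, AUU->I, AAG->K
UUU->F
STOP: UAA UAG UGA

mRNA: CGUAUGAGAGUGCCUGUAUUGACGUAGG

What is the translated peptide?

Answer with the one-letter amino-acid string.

Answer: MRVPVLT

Derivation:
start AUG at pos 3
pos 3: AUG -> M; peptide=M
pos 6: AGA -> R; peptide=MR
pos 9: GUG -> V; peptide=MRV
pos 12: CCU -> P; peptide=MRVP
pos 15: GUA -> V; peptide=MRVPV
pos 18: UUG -> L; peptide=MRVPVL
pos 21: ACG -> T; peptide=MRVPVLT
pos 24: UAG -> STOP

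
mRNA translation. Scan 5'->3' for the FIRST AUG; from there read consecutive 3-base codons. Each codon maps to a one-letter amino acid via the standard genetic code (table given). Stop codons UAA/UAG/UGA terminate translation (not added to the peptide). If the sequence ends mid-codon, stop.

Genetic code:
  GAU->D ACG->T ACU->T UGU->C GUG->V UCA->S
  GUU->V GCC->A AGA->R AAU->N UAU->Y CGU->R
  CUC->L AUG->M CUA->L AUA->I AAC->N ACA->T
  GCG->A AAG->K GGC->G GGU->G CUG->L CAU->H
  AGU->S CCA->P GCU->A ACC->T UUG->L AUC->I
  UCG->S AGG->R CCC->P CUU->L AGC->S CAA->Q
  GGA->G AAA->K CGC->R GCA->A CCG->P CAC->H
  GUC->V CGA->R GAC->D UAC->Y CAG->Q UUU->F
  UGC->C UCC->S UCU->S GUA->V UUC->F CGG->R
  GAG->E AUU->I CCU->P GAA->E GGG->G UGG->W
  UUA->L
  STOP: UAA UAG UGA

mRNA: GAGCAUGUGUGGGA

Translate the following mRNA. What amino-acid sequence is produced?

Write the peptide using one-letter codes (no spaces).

start AUG at pos 4
pos 4: AUG -> M; peptide=M
pos 7: UGU -> C; peptide=MC
pos 10: GGG -> G; peptide=MCG
pos 13: only 1 nt remain (<3), stop (end of mRNA)

Answer: MCG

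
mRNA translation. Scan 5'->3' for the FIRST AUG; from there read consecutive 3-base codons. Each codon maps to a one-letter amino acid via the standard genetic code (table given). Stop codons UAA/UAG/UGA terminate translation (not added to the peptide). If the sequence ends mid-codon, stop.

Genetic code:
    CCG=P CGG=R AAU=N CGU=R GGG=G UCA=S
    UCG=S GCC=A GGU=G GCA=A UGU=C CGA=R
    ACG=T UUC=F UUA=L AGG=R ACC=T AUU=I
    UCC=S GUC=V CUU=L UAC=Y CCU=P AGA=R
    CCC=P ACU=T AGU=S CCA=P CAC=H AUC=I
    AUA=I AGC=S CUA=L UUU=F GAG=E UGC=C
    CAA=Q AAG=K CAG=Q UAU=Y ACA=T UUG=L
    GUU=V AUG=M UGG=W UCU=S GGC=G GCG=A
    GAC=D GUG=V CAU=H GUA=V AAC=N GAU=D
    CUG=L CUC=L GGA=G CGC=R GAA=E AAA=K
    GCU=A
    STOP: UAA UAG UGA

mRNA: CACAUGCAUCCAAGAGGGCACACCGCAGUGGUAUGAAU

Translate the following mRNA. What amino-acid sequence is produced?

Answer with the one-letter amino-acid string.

start AUG at pos 3
pos 3: AUG -> M; peptide=M
pos 6: CAU -> H; peptide=MH
pos 9: CCA -> P; peptide=MHP
pos 12: AGA -> R; peptide=MHPR
pos 15: GGG -> G; peptide=MHPRG
pos 18: CAC -> H; peptide=MHPRGH
pos 21: ACC -> T; peptide=MHPRGHT
pos 24: GCA -> A; peptide=MHPRGHTA
pos 27: GUG -> V; peptide=MHPRGHTAV
pos 30: GUA -> V; peptide=MHPRGHTAVV
pos 33: UGA -> STOP

Answer: MHPRGHTAVV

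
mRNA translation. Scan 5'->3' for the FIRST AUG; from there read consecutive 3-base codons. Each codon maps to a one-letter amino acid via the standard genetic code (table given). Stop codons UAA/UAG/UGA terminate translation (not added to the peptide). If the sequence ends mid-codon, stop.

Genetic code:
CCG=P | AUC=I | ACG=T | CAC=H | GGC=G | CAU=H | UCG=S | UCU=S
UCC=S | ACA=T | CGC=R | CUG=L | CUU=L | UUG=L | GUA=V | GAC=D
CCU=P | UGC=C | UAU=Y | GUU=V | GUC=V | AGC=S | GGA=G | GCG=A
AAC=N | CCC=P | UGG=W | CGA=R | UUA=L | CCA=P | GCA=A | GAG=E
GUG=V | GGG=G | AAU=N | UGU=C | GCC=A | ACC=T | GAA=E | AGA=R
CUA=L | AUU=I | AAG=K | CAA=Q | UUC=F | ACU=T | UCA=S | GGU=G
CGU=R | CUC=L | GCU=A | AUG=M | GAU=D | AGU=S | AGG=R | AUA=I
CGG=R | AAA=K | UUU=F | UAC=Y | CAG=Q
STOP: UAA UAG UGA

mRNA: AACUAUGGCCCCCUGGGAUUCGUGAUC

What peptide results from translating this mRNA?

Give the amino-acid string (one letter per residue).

Answer: MAPWDS

Derivation:
start AUG at pos 4
pos 4: AUG -> M; peptide=M
pos 7: GCC -> A; peptide=MA
pos 10: CCC -> P; peptide=MAP
pos 13: UGG -> W; peptide=MAPW
pos 16: GAU -> D; peptide=MAPWD
pos 19: UCG -> S; peptide=MAPWDS
pos 22: UGA -> STOP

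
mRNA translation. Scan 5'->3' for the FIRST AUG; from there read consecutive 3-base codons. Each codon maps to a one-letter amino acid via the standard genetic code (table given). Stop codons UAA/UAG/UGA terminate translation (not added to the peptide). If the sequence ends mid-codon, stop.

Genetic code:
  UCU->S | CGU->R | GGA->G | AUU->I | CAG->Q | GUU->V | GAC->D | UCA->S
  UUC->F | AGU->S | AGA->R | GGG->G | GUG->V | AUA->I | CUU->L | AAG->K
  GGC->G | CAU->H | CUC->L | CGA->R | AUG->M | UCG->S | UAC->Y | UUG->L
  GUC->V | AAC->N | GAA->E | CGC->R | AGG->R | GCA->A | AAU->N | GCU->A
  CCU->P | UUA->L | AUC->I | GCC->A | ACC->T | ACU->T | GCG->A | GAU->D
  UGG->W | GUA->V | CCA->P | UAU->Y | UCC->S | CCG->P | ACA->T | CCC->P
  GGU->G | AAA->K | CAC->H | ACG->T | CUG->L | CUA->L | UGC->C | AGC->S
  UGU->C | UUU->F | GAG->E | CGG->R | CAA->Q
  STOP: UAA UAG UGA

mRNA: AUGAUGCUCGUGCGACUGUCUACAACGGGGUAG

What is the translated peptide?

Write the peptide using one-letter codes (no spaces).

Answer: MMLVRLSTTG

Derivation:
start AUG at pos 0
pos 0: AUG -> M; peptide=M
pos 3: AUG -> M; peptide=MM
pos 6: CUC -> L; peptide=MML
pos 9: GUG -> V; peptide=MMLV
pos 12: CGA -> R; peptide=MMLVR
pos 15: CUG -> L; peptide=MMLVRL
pos 18: UCU -> S; peptide=MMLVRLS
pos 21: ACA -> T; peptide=MMLVRLST
pos 24: ACG -> T; peptide=MMLVRLSTT
pos 27: GGG -> G; peptide=MMLVRLSTTG
pos 30: UAG -> STOP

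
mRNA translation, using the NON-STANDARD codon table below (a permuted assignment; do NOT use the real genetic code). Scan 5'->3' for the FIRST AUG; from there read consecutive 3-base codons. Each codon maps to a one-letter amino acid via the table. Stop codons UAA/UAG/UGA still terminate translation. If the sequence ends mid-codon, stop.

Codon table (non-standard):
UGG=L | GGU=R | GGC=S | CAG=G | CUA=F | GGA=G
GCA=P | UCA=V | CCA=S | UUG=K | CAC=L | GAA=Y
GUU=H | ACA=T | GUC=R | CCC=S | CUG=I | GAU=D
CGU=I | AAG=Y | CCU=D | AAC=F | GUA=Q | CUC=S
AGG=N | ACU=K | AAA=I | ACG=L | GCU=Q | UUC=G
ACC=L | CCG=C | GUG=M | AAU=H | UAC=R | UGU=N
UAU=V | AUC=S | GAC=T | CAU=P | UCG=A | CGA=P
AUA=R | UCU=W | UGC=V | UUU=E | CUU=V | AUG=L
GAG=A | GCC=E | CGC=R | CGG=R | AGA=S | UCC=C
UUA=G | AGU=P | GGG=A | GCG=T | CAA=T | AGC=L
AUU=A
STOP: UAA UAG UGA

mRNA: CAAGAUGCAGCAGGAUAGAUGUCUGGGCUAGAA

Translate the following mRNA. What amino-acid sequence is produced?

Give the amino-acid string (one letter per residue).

start AUG at pos 4
pos 4: AUG -> L; peptide=L
pos 7: CAG -> G; peptide=LG
pos 10: CAG -> G; peptide=LGG
pos 13: GAU -> D; peptide=LGGD
pos 16: AGA -> S; peptide=LGGDS
pos 19: UGU -> N; peptide=LGGDSN
pos 22: CUG -> I; peptide=LGGDSNI
pos 25: GGC -> S; peptide=LGGDSNIS
pos 28: UAG -> STOP

Answer: LGGDSNIS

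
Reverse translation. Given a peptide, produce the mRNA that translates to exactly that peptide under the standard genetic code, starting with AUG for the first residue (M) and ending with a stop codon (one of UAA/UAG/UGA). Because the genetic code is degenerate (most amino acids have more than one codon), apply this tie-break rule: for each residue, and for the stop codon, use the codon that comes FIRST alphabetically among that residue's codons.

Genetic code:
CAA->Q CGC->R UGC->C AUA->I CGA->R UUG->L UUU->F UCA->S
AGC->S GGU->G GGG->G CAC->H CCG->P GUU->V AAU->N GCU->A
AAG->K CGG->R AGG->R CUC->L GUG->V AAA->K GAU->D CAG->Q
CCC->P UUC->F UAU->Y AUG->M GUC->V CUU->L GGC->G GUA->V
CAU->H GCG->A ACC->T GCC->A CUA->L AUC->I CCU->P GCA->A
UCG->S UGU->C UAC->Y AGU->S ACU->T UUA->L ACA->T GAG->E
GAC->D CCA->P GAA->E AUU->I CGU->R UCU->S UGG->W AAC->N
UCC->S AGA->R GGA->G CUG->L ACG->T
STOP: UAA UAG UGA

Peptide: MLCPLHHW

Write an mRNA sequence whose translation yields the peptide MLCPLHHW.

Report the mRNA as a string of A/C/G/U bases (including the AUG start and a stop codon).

Answer: mRNA: AUGCUAUGCCCACUACACCACUGGUAA

Derivation:
residue 1: M -> AUG (start codon)
residue 2: L codons sorted = CUA,CUC,CUG,CUU,UUA,UUG -> pick first = CUA
residue 3: C codons sorted = UGC,UGU -> pick first = UGC
residue 4: P codons sorted = CCA,CCC,CCG,CCU -> pick first = CCA
residue 5: L codons sorted = CUA,CUC,CUG,CUU,UUA,UUG -> pick first = CUA
residue 6: H codons sorted = CAC,CAU -> pick first = CAC
residue 7: H codons sorted = CAC,CAU -> pick first = CAC
residue 8: W -> UGG (only codon)
terminator: stop codons sorted = UAA,UAG,UGA -> pick first = UAA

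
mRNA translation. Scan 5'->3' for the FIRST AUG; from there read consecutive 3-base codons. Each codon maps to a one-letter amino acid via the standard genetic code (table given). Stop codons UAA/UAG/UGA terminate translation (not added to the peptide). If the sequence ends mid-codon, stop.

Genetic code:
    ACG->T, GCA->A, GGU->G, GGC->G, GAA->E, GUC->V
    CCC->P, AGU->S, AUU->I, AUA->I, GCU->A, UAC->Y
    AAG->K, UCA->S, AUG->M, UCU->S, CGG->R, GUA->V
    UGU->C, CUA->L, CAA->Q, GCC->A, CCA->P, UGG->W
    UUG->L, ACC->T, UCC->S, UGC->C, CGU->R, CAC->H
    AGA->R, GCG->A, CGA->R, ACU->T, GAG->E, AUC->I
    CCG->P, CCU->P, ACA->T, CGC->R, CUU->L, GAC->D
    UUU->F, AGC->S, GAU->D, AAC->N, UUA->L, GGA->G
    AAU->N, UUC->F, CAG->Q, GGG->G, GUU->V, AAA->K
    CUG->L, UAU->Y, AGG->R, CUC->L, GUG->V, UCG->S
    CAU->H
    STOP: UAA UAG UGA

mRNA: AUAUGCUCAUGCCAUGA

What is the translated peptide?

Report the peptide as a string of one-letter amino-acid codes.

start AUG at pos 2
pos 2: AUG -> M; peptide=M
pos 5: CUC -> L; peptide=ML
pos 8: AUG -> M; peptide=MLM
pos 11: CCA -> P; peptide=MLMP
pos 14: UGA -> STOP

Answer: MLMP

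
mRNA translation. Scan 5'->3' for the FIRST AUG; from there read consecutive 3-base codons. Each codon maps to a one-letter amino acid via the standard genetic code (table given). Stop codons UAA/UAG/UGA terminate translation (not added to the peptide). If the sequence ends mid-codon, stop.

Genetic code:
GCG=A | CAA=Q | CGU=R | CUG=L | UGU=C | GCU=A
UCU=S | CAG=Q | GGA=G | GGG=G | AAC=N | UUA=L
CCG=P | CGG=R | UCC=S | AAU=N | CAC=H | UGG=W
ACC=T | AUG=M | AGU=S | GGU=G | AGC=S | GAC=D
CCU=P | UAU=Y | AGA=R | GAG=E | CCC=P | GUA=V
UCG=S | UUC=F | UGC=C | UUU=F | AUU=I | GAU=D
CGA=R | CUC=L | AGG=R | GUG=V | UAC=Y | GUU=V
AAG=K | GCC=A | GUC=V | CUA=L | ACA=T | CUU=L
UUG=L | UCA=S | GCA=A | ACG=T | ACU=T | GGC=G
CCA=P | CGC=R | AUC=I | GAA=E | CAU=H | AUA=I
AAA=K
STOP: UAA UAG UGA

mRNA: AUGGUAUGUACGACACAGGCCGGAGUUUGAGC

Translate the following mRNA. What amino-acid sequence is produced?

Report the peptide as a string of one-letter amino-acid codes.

start AUG at pos 0
pos 0: AUG -> M; peptide=M
pos 3: GUA -> V; peptide=MV
pos 6: UGU -> C; peptide=MVC
pos 9: ACG -> T; peptide=MVCT
pos 12: ACA -> T; peptide=MVCTT
pos 15: CAG -> Q; peptide=MVCTTQ
pos 18: GCC -> A; peptide=MVCTTQA
pos 21: GGA -> G; peptide=MVCTTQAG
pos 24: GUU -> V; peptide=MVCTTQAGV
pos 27: UGA -> STOP

Answer: MVCTTQAGV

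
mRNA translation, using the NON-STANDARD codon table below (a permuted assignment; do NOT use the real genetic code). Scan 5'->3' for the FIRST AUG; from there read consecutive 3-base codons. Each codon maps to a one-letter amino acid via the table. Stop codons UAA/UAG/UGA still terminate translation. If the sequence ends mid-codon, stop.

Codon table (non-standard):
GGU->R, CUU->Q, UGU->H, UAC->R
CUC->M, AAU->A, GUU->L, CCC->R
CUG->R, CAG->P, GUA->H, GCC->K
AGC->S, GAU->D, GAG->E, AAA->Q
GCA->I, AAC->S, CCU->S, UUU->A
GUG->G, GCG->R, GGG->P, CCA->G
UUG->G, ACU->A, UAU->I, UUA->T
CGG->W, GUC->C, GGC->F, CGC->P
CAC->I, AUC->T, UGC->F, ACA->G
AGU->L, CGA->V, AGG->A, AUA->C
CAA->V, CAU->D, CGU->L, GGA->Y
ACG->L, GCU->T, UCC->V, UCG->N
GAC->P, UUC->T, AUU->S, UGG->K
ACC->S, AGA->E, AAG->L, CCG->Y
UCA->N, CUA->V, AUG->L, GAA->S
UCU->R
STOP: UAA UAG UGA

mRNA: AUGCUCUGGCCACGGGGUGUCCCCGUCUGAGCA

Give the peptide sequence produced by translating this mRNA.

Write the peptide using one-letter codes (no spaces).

start AUG at pos 0
pos 0: AUG -> L; peptide=L
pos 3: CUC -> M; peptide=LM
pos 6: UGG -> K; peptide=LMK
pos 9: CCA -> G; peptide=LMKG
pos 12: CGG -> W; peptide=LMKGW
pos 15: GGU -> R; peptide=LMKGWR
pos 18: GUC -> C; peptide=LMKGWRC
pos 21: CCC -> R; peptide=LMKGWRCR
pos 24: GUC -> C; peptide=LMKGWRCRC
pos 27: UGA -> STOP

Answer: LMKGWRCRC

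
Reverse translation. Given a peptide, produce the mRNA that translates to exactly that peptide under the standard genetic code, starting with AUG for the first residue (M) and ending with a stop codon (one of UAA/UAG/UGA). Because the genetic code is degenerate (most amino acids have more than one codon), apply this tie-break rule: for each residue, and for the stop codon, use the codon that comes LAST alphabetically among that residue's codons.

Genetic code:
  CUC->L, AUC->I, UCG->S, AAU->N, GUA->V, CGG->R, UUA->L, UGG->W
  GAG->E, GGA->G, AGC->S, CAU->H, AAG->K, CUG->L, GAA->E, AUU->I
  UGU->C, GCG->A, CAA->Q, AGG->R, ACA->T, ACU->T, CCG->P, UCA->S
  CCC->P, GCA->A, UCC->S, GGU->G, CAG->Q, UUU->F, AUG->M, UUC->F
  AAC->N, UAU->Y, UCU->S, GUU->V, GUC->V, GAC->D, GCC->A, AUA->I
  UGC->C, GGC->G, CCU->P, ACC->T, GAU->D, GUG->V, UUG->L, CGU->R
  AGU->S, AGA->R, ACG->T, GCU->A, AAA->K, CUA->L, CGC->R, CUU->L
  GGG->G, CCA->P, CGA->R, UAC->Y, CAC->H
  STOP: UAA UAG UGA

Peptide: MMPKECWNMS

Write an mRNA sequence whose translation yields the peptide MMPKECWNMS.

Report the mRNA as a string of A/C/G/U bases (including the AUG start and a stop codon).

Answer: mRNA: AUGAUGCCUAAGGAGUGUUGGAAUAUGUCUUGA

Derivation:
residue 1: M -> AUG (start codon)
residue 2: M -> AUG (only codon)
residue 3: P codons sorted = CCA,CCC,CCG,CCU -> pick last = CCU
residue 4: K codons sorted = AAA,AAG -> pick last = AAG
residue 5: E codons sorted = GAA,GAG -> pick last = GAG
residue 6: C codons sorted = UGC,UGU -> pick last = UGU
residue 7: W -> UGG (only codon)
residue 8: N codons sorted = AAC,AAU -> pick last = AAU
residue 9: M -> AUG (only codon)
residue 10: S codons sorted = AGC,AGU,UCA,UCC,UCG,UCU -> pick last = UCU
terminator: stop codons sorted = UAA,UAG,UGA -> pick last = UGA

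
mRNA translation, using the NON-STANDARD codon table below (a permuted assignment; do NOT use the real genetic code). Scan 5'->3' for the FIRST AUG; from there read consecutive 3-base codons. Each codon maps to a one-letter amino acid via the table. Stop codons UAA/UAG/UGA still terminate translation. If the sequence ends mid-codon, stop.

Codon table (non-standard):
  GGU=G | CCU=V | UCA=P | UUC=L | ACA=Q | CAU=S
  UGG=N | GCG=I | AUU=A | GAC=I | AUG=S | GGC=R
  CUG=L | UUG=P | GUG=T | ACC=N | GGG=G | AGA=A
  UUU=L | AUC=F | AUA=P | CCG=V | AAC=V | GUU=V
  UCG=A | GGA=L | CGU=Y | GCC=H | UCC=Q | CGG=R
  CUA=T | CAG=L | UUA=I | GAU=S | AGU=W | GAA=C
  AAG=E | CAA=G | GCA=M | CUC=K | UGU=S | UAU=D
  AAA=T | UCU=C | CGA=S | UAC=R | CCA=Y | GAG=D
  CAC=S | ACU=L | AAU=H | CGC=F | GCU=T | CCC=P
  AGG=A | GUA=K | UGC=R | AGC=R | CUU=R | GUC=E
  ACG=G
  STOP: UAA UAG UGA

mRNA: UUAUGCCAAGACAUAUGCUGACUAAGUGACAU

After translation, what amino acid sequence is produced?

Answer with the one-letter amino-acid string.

start AUG at pos 2
pos 2: AUG -> S; peptide=S
pos 5: CCA -> Y; peptide=SY
pos 8: AGA -> A; peptide=SYA
pos 11: CAU -> S; peptide=SYAS
pos 14: AUG -> S; peptide=SYASS
pos 17: CUG -> L; peptide=SYASSL
pos 20: ACU -> L; peptide=SYASSLL
pos 23: AAG -> E; peptide=SYASSLLE
pos 26: UGA -> STOP

Answer: SYASSLLE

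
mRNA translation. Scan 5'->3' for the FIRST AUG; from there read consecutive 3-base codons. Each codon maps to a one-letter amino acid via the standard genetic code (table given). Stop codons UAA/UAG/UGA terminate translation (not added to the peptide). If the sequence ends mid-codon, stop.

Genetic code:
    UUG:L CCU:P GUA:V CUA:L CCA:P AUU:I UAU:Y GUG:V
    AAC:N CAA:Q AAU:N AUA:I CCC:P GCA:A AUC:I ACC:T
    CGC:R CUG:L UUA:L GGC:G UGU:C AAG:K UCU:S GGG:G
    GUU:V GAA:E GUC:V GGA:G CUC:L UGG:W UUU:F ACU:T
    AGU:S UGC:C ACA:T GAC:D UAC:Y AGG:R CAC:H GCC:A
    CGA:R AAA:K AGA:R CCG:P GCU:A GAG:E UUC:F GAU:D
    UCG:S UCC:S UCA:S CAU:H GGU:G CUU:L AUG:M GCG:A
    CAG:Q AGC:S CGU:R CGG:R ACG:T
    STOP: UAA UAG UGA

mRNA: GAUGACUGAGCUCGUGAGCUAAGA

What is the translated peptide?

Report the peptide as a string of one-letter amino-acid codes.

Answer: MTELVS

Derivation:
start AUG at pos 1
pos 1: AUG -> M; peptide=M
pos 4: ACU -> T; peptide=MT
pos 7: GAG -> E; peptide=MTE
pos 10: CUC -> L; peptide=MTEL
pos 13: GUG -> V; peptide=MTELV
pos 16: AGC -> S; peptide=MTELVS
pos 19: UAA -> STOP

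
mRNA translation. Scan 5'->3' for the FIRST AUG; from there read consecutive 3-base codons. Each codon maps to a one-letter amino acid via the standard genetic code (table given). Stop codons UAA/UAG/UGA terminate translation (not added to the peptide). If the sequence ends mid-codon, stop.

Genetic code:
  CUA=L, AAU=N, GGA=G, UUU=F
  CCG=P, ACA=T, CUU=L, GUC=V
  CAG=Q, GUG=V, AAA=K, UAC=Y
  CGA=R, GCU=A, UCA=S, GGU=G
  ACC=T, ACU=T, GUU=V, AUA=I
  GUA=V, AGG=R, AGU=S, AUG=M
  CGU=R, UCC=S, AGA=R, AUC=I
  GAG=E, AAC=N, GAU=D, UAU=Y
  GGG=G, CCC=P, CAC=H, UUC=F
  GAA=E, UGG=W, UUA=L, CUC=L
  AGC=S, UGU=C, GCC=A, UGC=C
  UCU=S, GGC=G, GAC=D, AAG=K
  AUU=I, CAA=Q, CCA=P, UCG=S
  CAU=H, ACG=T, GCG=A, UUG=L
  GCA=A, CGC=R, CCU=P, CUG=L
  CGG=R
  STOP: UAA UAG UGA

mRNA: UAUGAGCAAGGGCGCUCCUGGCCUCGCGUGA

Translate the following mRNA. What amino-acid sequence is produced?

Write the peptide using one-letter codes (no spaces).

Answer: MSKGAPGLA

Derivation:
start AUG at pos 1
pos 1: AUG -> M; peptide=M
pos 4: AGC -> S; peptide=MS
pos 7: AAG -> K; peptide=MSK
pos 10: GGC -> G; peptide=MSKG
pos 13: GCU -> A; peptide=MSKGA
pos 16: CCU -> P; peptide=MSKGAP
pos 19: GGC -> G; peptide=MSKGAPG
pos 22: CUC -> L; peptide=MSKGAPGL
pos 25: GCG -> A; peptide=MSKGAPGLA
pos 28: UGA -> STOP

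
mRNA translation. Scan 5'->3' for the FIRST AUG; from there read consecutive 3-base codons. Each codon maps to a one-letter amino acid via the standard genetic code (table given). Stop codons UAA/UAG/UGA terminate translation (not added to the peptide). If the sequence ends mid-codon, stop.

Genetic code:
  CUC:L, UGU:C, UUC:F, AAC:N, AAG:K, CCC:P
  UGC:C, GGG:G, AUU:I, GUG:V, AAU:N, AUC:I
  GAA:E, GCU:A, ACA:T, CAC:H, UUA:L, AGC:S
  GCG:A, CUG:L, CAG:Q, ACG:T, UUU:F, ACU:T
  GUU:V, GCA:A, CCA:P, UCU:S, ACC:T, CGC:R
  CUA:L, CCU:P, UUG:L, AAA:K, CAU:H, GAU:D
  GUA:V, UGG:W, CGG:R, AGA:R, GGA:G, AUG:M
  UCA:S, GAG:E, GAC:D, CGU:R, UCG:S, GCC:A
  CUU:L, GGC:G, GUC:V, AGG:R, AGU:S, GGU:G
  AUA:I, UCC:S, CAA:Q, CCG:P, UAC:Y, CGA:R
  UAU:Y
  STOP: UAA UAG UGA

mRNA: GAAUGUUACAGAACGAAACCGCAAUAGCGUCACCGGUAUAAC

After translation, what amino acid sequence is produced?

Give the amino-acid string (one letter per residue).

Answer: MLQNETAIASPV

Derivation:
start AUG at pos 2
pos 2: AUG -> M; peptide=M
pos 5: UUA -> L; peptide=ML
pos 8: CAG -> Q; peptide=MLQ
pos 11: AAC -> N; peptide=MLQN
pos 14: GAA -> E; peptide=MLQNE
pos 17: ACC -> T; peptide=MLQNET
pos 20: GCA -> A; peptide=MLQNETA
pos 23: AUA -> I; peptide=MLQNETAI
pos 26: GCG -> A; peptide=MLQNETAIA
pos 29: UCA -> S; peptide=MLQNETAIAS
pos 32: CCG -> P; peptide=MLQNETAIASP
pos 35: GUA -> V; peptide=MLQNETAIASPV
pos 38: UAA -> STOP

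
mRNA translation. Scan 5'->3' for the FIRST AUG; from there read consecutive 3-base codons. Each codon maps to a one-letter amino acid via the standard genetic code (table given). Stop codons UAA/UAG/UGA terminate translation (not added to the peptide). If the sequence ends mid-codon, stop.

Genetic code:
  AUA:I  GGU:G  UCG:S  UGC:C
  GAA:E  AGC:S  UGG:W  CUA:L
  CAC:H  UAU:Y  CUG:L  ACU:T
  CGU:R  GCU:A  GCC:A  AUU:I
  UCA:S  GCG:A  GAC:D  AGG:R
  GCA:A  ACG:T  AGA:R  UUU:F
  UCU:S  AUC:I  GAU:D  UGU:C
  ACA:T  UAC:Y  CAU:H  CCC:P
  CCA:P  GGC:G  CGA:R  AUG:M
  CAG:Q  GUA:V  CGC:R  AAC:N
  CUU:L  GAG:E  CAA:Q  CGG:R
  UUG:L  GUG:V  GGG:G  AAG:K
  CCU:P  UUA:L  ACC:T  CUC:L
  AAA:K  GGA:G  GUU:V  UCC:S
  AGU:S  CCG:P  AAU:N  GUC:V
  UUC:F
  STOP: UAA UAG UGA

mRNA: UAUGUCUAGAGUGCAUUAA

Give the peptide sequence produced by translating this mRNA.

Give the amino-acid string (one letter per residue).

Answer: MSRVH

Derivation:
start AUG at pos 1
pos 1: AUG -> M; peptide=M
pos 4: UCU -> S; peptide=MS
pos 7: AGA -> R; peptide=MSR
pos 10: GUG -> V; peptide=MSRV
pos 13: CAU -> H; peptide=MSRVH
pos 16: UAA -> STOP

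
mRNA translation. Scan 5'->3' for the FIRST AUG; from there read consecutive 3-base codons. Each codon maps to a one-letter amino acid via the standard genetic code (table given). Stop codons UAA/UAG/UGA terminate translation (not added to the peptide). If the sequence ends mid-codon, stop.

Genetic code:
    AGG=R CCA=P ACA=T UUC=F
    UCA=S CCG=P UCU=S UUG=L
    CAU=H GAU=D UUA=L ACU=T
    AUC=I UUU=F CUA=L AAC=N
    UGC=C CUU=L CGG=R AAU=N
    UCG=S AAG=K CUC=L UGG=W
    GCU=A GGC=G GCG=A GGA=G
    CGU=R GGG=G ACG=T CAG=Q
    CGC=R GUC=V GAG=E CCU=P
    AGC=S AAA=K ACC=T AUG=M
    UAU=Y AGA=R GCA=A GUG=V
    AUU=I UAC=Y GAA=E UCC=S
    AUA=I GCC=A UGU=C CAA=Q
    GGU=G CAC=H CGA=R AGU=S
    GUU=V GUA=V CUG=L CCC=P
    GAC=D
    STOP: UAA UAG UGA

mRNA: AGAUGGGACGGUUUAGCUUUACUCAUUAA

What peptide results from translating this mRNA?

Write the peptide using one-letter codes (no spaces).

start AUG at pos 2
pos 2: AUG -> M; peptide=M
pos 5: GGA -> G; peptide=MG
pos 8: CGG -> R; peptide=MGR
pos 11: UUU -> F; peptide=MGRF
pos 14: AGC -> S; peptide=MGRFS
pos 17: UUU -> F; peptide=MGRFSF
pos 20: ACU -> T; peptide=MGRFSFT
pos 23: CAU -> H; peptide=MGRFSFTH
pos 26: UAA -> STOP

Answer: MGRFSFTH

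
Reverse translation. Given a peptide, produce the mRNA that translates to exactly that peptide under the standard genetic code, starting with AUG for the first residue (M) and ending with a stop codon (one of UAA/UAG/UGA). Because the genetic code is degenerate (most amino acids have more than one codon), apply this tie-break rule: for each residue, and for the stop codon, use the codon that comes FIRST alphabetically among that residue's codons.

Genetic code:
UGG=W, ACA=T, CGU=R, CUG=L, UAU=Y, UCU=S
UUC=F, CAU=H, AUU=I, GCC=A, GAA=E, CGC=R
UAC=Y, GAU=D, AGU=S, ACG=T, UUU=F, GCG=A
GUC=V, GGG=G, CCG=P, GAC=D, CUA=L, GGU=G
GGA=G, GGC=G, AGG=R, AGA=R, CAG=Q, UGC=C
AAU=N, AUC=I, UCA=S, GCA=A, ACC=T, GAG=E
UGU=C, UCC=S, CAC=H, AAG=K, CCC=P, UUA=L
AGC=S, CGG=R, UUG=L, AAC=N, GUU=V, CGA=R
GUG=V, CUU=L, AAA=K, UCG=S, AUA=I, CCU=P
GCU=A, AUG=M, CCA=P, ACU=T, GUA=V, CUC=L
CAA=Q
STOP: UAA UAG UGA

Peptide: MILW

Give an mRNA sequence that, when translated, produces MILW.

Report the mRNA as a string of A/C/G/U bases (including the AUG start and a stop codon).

Answer: mRNA: AUGAUACUAUGGUAA

Derivation:
residue 1: M -> AUG (start codon)
residue 2: I codons sorted = AUA,AUC,AUU -> pick first = AUA
residue 3: L codons sorted = CUA,CUC,CUG,CUU,UUA,UUG -> pick first = CUA
residue 4: W -> UGG (only codon)
terminator: stop codons sorted = UAA,UAG,UGA -> pick first = UAA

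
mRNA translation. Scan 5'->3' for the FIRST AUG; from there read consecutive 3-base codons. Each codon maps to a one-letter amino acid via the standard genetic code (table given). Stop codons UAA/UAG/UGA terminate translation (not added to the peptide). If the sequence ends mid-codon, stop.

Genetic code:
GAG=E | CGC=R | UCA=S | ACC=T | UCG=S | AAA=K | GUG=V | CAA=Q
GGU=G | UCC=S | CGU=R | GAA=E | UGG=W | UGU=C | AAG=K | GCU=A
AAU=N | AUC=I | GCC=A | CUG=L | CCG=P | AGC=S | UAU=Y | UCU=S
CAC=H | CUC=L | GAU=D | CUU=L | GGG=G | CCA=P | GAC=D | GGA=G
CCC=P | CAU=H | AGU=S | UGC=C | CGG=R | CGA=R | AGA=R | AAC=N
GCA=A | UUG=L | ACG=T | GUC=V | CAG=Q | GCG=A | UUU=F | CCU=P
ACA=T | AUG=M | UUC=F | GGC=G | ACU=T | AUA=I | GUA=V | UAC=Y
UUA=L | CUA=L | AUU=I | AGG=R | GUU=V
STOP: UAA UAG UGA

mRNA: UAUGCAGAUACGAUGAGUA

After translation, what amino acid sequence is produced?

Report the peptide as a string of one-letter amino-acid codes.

Answer: MQIR

Derivation:
start AUG at pos 1
pos 1: AUG -> M; peptide=M
pos 4: CAG -> Q; peptide=MQ
pos 7: AUA -> I; peptide=MQI
pos 10: CGA -> R; peptide=MQIR
pos 13: UGA -> STOP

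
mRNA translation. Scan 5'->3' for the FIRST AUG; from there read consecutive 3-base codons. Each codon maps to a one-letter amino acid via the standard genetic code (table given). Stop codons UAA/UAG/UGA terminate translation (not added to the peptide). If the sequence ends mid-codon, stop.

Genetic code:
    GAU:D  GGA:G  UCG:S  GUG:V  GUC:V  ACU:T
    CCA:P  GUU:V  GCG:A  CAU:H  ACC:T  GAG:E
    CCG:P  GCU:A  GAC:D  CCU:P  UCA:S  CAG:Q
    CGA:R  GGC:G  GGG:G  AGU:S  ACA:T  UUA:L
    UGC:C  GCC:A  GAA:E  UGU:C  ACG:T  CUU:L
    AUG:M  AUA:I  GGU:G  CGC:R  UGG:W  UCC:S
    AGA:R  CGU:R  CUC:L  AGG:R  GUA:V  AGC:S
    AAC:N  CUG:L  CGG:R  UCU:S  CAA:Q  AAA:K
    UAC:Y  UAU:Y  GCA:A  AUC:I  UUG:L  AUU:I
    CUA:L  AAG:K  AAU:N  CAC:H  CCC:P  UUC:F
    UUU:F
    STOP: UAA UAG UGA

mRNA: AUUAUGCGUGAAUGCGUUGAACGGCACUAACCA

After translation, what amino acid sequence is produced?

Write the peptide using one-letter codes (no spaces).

Answer: MRECVERH

Derivation:
start AUG at pos 3
pos 3: AUG -> M; peptide=M
pos 6: CGU -> R; peptide=MR
pos 9: GAA -> E; peptide=MRE
pos 12: UGC -> C; peptide=MREC
pos 15: GUU -> V; peptide=MRECV
pos 18: GAA -> E; peptide=MRECVE
pos 21: CGG -> R; peptide=MRECVER
pos 24: CAC -> H; peptide=MRECVERH
pos 27: UAA -> STOP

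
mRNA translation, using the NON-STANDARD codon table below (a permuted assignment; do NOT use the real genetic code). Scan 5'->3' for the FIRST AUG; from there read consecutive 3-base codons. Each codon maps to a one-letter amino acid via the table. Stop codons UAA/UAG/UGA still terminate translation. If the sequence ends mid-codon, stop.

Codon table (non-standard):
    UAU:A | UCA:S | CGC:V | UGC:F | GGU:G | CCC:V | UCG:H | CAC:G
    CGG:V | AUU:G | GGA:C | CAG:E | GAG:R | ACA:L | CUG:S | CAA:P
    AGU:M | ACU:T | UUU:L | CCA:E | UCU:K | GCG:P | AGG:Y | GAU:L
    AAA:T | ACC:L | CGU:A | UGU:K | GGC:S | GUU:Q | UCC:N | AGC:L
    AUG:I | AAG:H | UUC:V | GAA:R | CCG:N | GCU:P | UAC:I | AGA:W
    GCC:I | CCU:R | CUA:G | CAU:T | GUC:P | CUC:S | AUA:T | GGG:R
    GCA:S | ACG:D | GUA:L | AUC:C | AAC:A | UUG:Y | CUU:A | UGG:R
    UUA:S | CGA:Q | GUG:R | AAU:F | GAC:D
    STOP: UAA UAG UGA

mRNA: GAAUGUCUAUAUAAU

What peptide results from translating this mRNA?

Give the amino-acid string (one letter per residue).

Answer: IKT

Derivation:
start AUG at pos 2
pos 2: AUG -> I; peptide=I
pos 5: UCU -> K; peptide=IK
pos 8: AUA -> T; peptide=IKT
pos 11: UAA -> STOP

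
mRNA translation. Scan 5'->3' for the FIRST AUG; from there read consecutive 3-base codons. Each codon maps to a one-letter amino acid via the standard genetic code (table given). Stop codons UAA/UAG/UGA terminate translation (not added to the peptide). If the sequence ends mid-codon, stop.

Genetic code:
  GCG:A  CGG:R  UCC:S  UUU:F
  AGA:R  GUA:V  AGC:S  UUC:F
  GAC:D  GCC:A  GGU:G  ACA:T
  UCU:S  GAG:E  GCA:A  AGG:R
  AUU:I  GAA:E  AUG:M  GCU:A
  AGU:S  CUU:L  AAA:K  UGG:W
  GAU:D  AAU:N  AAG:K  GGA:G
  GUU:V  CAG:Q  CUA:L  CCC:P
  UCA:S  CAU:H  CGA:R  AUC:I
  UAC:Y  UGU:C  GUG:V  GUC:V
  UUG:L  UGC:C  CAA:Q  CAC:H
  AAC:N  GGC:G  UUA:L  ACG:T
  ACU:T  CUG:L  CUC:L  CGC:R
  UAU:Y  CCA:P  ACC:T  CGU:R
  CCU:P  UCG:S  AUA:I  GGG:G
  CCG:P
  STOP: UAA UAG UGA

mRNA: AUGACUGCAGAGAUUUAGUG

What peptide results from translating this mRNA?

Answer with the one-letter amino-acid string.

Answer: MTAEI

Derivation:
start AUG at pos 0
pos 0: AUG -> M; peptide=M
pos 3: ACU -> T; peptide=MT
pos 6: GCA -> A; peptide=MTA
pos 9: GAG -> E; peptide=MTAE
pos 12: AUU -> I; peptide=MTAEI
pos 15: UAG -> STOP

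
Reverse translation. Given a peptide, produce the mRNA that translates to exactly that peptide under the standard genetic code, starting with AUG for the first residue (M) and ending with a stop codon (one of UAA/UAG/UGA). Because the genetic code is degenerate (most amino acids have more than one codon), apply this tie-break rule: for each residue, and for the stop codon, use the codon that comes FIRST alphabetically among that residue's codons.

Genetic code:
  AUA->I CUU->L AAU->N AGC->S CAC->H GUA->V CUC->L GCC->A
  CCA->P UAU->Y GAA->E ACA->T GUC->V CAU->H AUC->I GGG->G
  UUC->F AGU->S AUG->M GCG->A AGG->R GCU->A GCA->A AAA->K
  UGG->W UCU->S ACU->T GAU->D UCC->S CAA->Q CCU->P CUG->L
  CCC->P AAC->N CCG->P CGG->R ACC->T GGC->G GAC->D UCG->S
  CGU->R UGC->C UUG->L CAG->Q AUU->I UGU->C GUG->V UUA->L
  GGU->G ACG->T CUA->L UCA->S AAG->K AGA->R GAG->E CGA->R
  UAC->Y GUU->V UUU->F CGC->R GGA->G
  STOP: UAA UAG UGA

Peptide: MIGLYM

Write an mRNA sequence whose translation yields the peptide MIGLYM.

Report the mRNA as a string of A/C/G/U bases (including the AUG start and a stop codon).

Answer: mRNA: AUGAUAGGACUAUACAUGUAA

Derivation:
residue 1: M -> AUG (start codon)
residue 2: I codons sorted = AUA,AUC,AUU -> pick first = AUA
residue 3: G codons sorted = GGA,GGC,GGG,GGU -> pick first = GGA
residue 4: L codons sorted = CUA,CUC,CUG,CUU,UUA,UUG -> pick first = CUA
residue 5: Y codons sorted = UAC,UAU -> pick first = UAC
residue 6: M -> AUG (only codon)
terminator: stop codons sorted = UAA,UAG,UGA -> pick first = UAA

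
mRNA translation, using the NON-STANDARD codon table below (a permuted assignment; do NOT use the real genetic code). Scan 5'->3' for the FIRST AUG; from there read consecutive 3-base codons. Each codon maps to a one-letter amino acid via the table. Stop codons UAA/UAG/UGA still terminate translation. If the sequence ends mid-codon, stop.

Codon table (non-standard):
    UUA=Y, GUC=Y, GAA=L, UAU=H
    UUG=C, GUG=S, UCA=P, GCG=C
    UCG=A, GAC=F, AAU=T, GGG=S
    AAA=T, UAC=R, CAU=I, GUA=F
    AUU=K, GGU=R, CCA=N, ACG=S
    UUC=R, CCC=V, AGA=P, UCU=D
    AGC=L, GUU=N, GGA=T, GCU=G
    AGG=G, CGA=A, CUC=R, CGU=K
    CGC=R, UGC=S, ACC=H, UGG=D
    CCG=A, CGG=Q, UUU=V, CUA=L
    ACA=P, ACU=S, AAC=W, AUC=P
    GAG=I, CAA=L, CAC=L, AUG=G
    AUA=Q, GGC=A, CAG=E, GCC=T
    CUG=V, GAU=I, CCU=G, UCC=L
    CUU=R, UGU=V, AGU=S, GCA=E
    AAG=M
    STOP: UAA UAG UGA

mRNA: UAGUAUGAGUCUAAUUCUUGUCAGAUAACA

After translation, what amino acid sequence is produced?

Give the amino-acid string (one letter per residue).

start AUG at pos 4
pos 4: AUG -> G; peptide=G
pos 7: AGU -> S; peptide=GS
pos 10: CUA -> L; peptide=GSL
pos 13: AUU -> K; peptide=GSLK
pos 16: CUU -> R; peptide=GSLKR
pos 19: GUC -> Y; peptide=GSLKRY
pos 22: AGA -> P; peptide=GSLKRYP
pos 25: UAA -> STOP

Answer: GSLKRYP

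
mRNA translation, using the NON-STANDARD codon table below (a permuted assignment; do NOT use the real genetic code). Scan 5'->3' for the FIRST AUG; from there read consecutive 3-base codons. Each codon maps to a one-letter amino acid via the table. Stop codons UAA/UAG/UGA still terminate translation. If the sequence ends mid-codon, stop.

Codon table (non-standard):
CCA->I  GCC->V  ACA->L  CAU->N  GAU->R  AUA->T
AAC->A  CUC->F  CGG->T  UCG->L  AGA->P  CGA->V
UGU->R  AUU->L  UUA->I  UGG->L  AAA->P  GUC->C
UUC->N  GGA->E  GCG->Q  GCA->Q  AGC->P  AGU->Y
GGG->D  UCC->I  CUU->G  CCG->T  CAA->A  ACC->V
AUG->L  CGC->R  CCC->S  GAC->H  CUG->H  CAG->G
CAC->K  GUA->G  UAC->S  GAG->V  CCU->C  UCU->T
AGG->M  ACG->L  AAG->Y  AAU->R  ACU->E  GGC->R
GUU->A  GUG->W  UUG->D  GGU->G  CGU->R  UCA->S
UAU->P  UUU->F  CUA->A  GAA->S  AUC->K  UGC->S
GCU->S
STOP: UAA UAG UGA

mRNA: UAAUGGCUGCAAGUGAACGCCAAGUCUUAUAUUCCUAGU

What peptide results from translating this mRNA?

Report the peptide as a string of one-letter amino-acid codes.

Answer: LSQYSRACIPI

Derivation:
start AUG at pos 2
pos 2: AUG -> L; peptide=L
pos 5: GCU -> S; peptide=LS
pos 8: GCA -> Q; peptide=LSQ
pos 11: AGU -> Y; peptide=LSQY
pos 14: GAA -> S; peptide=LSQYS
pos 17: CGC -> R; peptide=LSQYSR
pos 20: CAA -> A; peptide=LSQYSRA
pos 23: GUC -> C; peptide=LSQYSRAC
pos 26: UUA -> I; peptide=LSQYSRACI
pos 29: UAU -> P; peptide=LSQYSRACIP
pos 32: UCC -> I; peptide=LSQYSRACIPI
pos 35: UAG -> STOP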